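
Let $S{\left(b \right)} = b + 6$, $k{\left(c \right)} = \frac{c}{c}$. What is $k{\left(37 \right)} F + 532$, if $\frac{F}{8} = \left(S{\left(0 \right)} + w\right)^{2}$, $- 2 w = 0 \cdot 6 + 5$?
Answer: $630$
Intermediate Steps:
$k{\left(c \right)} = 1$
$S{\left(b \right)} = 6 + b$
$w = - \frac{5}{2}$ ($w = - \frac{0 \cdot 6 + 5}{2} = - \frac{0 + 5}{2} = \left(- \frac{1}{2}\right) 5 = - \frac{5}{2} \approx -2.5$)
$F = 98$ ($F = 8 \left(\left(6 + 0\right) - \frac{5}{2}\right)^{2} = 8 \left(6 - \frac{5}{2}\right)^{2} = 8 \left(\frac{7}{2}\right)^{2} = 8 \cdot \frac{49}{4} = 98$)
$k{\left(37 \right)} F + 532 = 1 \cdot 98 + 532 = 98 + 532 = 630$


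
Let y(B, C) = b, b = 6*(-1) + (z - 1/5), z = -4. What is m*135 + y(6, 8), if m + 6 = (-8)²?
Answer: 39099/5 ≈ 7819.8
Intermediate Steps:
m = 58 (m = -6 + (-8)² = -6 + 64 = 58)
b = -51/5 (b = 6*(-1) + (-4 - 1/5) = -6 + (-4 - 1*⅕) = -6 + (-4 - ⅕) = -6 - 21/5 = -51/5 ≈ -10.200)
y(B, C) = -51/5
m*135 + y(6, 8) = 58*135 - 51/5 = 7830 - 51/5 = 39099/5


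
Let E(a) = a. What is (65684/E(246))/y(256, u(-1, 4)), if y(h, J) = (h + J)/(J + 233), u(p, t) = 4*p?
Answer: 3760409/15498 ≈ 242.64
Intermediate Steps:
y(h, J) = (J + h)/(233 + J)
(65684/E(246))/y(256, u(-1, 4)) = (65684/246)/(((4*(-1) + 256)/(233 + 4*(-1)))) = (65684*(1/246))/(((-4 + 256)/(233 - 4))) = 32842/(123*((252/229))) = 32842/(123*(((1/229)*252))) = 32842/(123*(252/229)) = (32842/123)*(229/252) = 3760409/15498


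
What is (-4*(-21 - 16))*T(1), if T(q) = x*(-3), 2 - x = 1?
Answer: -444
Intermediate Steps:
x = 1 (x = 2 - 1*1 = 2 - 1 = 1)
T(q) = -3 (T(q) = 1*(-3) = -3)
(-4*(-21 - 16))*T(1) = -4*(-21 - 16)*(-3) = -4*(-37)*(-3) = 148*(-3) = -444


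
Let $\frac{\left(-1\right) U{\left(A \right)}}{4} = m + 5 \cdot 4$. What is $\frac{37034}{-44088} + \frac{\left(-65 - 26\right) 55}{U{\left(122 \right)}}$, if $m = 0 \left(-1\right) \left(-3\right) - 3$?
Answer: $\frac{13633883}{187374} \approx 72.763$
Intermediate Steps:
$m = -3$ ($m = 0 \left(-3\right) - 3 = 0 - 3 = -3$)
$U{\left(A \right)} = -68$ ($U{\left(A \right)} = - 4 \left(-3 + 5 \cdot 4\right) = - 4 \left(-3 + 20\right) = \left(-4\right) 17 = -68$)
$\frac{37034}{-44088} + \frac{\left(-65 - 26\right) 55}{U{\left(122 \right)}} = \frac{37034}{-44088} + \frac{\left(-65 - 26\right) 55}{-68} = 37034 \left(- \frac{1}{44088}\right) + \left(-91\right) 55 \left(- \frac{1}{68}\right) = - \frac{18517}{22044} - - \frac{5005}{68} = - \frac{18517}{22044} + \frac{5005}{68} = \frac{13633883}{187374}$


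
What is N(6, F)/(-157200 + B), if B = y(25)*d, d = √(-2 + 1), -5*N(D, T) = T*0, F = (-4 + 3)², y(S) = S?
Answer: 0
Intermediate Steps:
F = 1 (F = (-1)² = 1)
N(D, T) = 0 (N(D, T) = -T*0/5 = -⅕*0 = 0)
d = I (d = √(-1) = I ≈ 1.0*I)
B = 25*I ≈ 25.0*I
N(6, F)/(-157200 + B) = 0/(-157200 + 25*I) = ((-157200 - 25*I)/24711840625)*0 = 0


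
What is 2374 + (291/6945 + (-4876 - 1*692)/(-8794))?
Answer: 24171948039/10179055 ≈ 2374.7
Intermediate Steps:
2374 + (291/6945 + (-4876 - 1*692)/(-8794)) = 2374 + (291*(1/6945) + (-4876 - 692)*(-1/8794)) = 2374 + (97/2315 - 5568*(-1/8794)) = 2374 + (97/2315 + 2784/4397) = 2374 + 6871469/10179055 = 24171948039/10179055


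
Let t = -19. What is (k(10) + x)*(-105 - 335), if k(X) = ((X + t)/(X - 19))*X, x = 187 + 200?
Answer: -174680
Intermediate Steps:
x = 387
k(X) = X (k(X) = ((X - 19)/(X - 19))*X = ((-19 + X)/(-19 + X))*X = 1*X = X)
(k(10) + x)*(-105 - 335) = (10 + 387)*(-105 - 335) = 397*(-440) = -174680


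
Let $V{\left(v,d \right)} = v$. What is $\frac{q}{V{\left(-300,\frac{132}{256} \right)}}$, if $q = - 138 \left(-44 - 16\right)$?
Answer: $- \frac{138}{5} \approx -27.6$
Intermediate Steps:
$q = 8280$ ($q = \left(-138\right) \left(-60\right) = 8280$)
$\frac{q}{V{\left(-300,\frac{132}{256} \right)}} = \frac{8280}{-300} = 8280 \left(- \frac{1}{300}\right) = - \frac{138}{5}$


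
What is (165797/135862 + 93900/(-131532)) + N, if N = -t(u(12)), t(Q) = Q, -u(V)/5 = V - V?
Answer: 754180767/1489183382 ≈ 0.50644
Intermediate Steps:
u(V) = 0 (u(V) = -5*(V - V) = -5*0 = 0)
N = 0 (N = -1*0 = 0)
(165797/135862 + 93900/(-131532)) + N = (165797/135862 + 93900/(-131532)) + 0 = (165797*(1/135862) + 93900*(-1/131532)) + 0 = (165797/135862 - 7825/10961) + 0 = 754180767/1489183382 + 0 = 754180767/1489183382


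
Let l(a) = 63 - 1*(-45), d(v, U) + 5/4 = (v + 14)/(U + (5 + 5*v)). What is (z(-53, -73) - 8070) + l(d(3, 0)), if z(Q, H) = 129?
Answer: -7833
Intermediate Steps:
d(v, U) = -5/4 + (14 + v)/(5 + U + 5*v) (d(v, U) = -5/4 + (v + 14)/(U + (5 + 5*v)) = -5/4 + (14 + v)/(5 + U + 5*v))
l(a) = 108 (l(a) = 63 + 45 = 108)
(z(-53, -73) - 8070) + l(d(3, 0)) = (129 - 8070) + 108 = -7941 + 108 = -7833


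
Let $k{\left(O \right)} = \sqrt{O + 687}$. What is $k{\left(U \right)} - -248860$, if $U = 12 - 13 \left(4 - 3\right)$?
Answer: $248860 + 7 \sqrt{14} \approx 2.4889 \cdot 10^{5}$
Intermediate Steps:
$U = -1$ ($U = 12 - 13 \left(4 - 3\right) = 12 - 13 = -1$)
$k{\left(O \right)} = \sqrt{687 + O}$
$k{\left(U \right)} - -248860 = \sqrt{687 - 1} - -248860 = \sqrt{686} + 248860 = 7 \sqrt{14} + 248860 = 248860 + 7 \sqrt{14}$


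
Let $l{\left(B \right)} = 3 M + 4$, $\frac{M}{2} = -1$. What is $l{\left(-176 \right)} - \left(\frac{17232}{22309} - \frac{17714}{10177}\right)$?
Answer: $- \frac{234265824}{227038693} \approx -1.0318$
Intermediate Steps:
$M = -2$ ($M = 2 \left(-1\right) = -2$)
$l{\left(B \right)} = -2$ ($l{\left(B \right)} = 3 \left(-2\right) + 4 = -6 + 4 = -2$)
$l{\left(-176 \right)} - \left(\frac{17232}{22309} - \frac{17714}{10177}\right) = -2 - \left(\frac{17232}{22309} - \frac{17714}{10177}\right) = -2 - - \frac{219811562}{227038693} = -2 + \frac{219811562}{227038693} = - \frac{234265824}{227038693}$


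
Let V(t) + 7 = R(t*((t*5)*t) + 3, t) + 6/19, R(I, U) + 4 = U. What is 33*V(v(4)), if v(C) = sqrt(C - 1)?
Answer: -6699/19 + 33*sqrt(3) ≈ -295.42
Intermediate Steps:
v(C) = sqrt(-1 + C)
R(I, U) = -4 + U
V(t) = -203/19 + t (V(t) = -7 + ((-4 + t) + 6/19) = -7 + (-70/19 + t) = -203/19 + t)
33*V(v(4)) = 33*(-203/19 + sqrt(-1 + 4)) = 33*(-203/19 + sqrt(3)) = -6699/19 + 33*sqrt(3)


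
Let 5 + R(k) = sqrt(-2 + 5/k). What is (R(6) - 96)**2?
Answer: (606 - I*sqrt(42))**2/36 ≈ 10200.0 - 218.19*I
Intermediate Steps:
R(k) = -5 + sqrt(-2 + 5/k)
(R(6) - 96)**2 = ((-5 + sqrt(-2 + 5/6)) - 96)**2 = ((-5 + sqrt(-7/6)) - 96)**2 = ((-5 + I*sqrt(42)/6) - 96)**2 = (-101 + I*sqrt(42)/6)**2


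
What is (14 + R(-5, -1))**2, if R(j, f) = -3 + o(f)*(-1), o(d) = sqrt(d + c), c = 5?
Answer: 81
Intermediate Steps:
o(d) = sqrt(5 + d) (o(d) = sqrt(d + 5) = sqrt(5 + d))
R(j, f) = -3 - sqrt(5 + f) (R(j, f) = -3 + sqrt(5 + f)*(-1) = -3 - sqrt(5 + f))
(14 + R(-5, -1))**2 = (14 + (-3 - sqrt(5 - 1)))**2 = (14 + (-3 - sqrt(4)))**2 = (14 + (-3 - 1*2))**2 = (14 + (-3 - 2))**2 = (14 - 5)**2 = 9**2 = 81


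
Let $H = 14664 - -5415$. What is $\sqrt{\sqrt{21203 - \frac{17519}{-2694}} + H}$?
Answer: $\frac{\sqrt{145726073244 + 2694 \sqrt{153930852294}}}{2694} \approx 142.21$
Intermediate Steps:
$H = 20079$ ($H = 14664 + 5415 = 20079$)
$\sqrt{\sqrt{21203 - \frac{17519}{-2694}} + H} = \sqrt{\sqrt{21203 - \frac{17519}{-2694}} + 20079} = \sqrt{\sqrt{21203 - - \frac{17519}{2694}} + 20079} = \sqrt{\sqrt{21203 + \frac{17519}{2694}} + 20079} = \sqrt{\sqrt{\frac{57138401}{2694}} + 20079} = \sqrt{\frac{\sqrt{153930852294}}{2694} + 20079} = \sqrt{20079 + \frac{\sqrt{153930852294}}{2694}}$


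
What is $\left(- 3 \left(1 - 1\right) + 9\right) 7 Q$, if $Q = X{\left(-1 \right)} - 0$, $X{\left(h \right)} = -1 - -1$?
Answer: $0$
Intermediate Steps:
$X{\left(h \right)} = 0$ ($X{\left(h \right)} = -1 + 1 = 0$)
$Q = 0$ ($Q = 0 - 0 = 0 + 0 = 0$)
$\left(- 3 \left(1 - 1\right) + 9\right) 7 Q = \left(- 3 \left(1 - 1\right) + 9\right) 7 \cdot 0 = \left(\left(-3\right) 0 + 9\right) 7 \cdot 0 = \left(0 + 9\right) 7 \cdot 0 = 9 \cdot 7 \cdot 0 = 63 \cdot 0 = 0$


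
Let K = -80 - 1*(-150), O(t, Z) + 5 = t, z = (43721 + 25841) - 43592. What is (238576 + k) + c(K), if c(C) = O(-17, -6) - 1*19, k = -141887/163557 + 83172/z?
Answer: 506602645178782/2123787645 ≈ 2.3854e+5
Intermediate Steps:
z = 25970 (z = 69562 - 43592 = 25970)
O(t, Z) = -5 + t
k = 4959278707/2123787645 (k = -141887/163557 + 83172/25970 = -141887*1/163557 + 83172*(1/25970) = -141887/163557 + 41586/12985 = 4959278707/2123787645 ≈ 2.3351)
K = 70 (K = -80 + 150 = 70)
c(C) = -41 (c(C) = (-5 - 17) - 1*19 = -22 - 19 = -41)
(238576 + k) + c(K) = (238576 + 4959278707/2123787645) - 41 = 506689720472227/2123787645 - 41 = 506602645178782/2123787645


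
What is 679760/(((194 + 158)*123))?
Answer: 42485/2706 ≈ 15.700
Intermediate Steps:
679760/(((194 + 158)*123)) = 679760/((352*123)) = 679760/43296 = 679760*(1/43296) = 42485/2706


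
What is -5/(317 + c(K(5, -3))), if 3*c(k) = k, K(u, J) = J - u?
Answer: -15/943 ≈ -0.015907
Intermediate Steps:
c(k) = k/3
-5/(317 + c(K(5, -3))) = -5/(317 + (-3 - 1*5)/3) = -5/(317 + (-3 - 5)/3) = -5/(317 + (1/3)*(-8)) = -5/(317 - 8/3) = -5/(943/3) = (3/943)*(-5) = -15/943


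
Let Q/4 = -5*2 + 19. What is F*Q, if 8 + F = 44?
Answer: 1296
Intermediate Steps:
F = 36 (F = -8 + 44 = 36)
Q = 36 (Q = 4*(-5*2 + 19) = 4*(-10 + 19) = 4*9 = 36)
F*Q = 36*36 = 1296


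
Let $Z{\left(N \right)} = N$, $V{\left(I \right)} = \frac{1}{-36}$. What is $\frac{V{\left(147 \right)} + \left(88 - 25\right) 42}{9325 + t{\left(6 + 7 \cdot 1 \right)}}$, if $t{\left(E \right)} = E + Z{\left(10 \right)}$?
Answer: $\frac{95255}{336528} \approx 0.28305$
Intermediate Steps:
$V{\left(I \right)} = - \frac{1}{36}$
$t{\left(E \right)} = 10 + E$ ($t{\left(E \right)} = E + 10 = 10 + E$)
$\frac{V{\left(147 \right)} + \left(88 - 25\right) 42}{9325 + t{\left(6 + 7 \cdot 1 \right)}} = \frac{- \frac{1}{36} + \left(88 - 25\right) 42}{9325 + \left(10 + \left(6 + 7 \cdot 1\right)\right)} = \frac{- \frac{1}{36} + 63 \cdot 42}{9325 + \left(10 + \left(6 + 7\right)\right)} = \frac{- \frac{1}{36} + 2646}{9325 + \left(10 + 13\right)} = \frac{95255}{36 \left(9325 + 23\right)} = \frac{95255}{36 \cdot 9348} = \frac{95255}{36} \cdot \frac{1}{9348} = \frac{95255}{336528}$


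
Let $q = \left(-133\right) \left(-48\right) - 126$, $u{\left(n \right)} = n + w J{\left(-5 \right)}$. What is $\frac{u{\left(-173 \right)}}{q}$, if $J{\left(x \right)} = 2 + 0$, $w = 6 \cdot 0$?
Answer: $- \frac{173}{6258} \approx -0.027645$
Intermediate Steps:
$w = 0$
$J{\left(x \right)} = 2$
$u{\left(n \right)} = n$ ($u{\left(n \right)} = n + 0 \cdot 2 = n + 0 = n$)
$q = 6258$ ($q = 6384 - 126 = 6258$)
$\frac{u{\left(-173 \right)}}{q} = - \frac{173}{6258}$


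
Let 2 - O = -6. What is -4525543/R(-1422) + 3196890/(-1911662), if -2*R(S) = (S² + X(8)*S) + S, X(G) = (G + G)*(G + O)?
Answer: 3001638321058/791729154765 ≈ 3.7912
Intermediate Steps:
O = 8 (O = 2 - 1*(-6) = 2 + 6 = 8)
X(G) = 2*G*(8 + G) (X(G) = (G + G)*(G + 8) = (2*G)*(8 + G) = 2*G*(8 + G))
R(S) = -257*S/2 - S²/2 (R(S) = -((S² + (2*8*(8 + 8))*S) + S)/2 = -((S² + (2*8*16)*S) + S)/2 = -((S² + 256*S) + S)/2 = -(S² + 257*S)/2 = -257*S/2 - S²/2)
-4525543/R(-1422) + 3196890/(-1911662) = -4525543*1/(711*(257 - 1422)) + 3196890/(-1911662) = -4525543/((-½*(-1422)*(-1165))) + 3196890*(-1/1911662) = -4525543/(-828315) - 1598445/955831 = -4525543*(-1/828315) - 1598445/955831 = 4525543/828315 - 1598445/955831 = 3001638321058/791729154765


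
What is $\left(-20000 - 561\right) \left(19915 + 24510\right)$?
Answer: $-913422425$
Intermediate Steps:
$\left(-20000 - 561\right) \left(19915 + 24510\right) = \left(-20561\right) 44425 = -913422425$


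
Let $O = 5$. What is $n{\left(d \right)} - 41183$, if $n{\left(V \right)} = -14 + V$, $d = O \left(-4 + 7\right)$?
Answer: $-41182$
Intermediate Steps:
$d = 15$ ($d = 5 \left(-4 + 7\right) = 5 \cdot 3 = 15$)
$n{\left(d \right)} - 41183 = \left(-14 + 15\right) - 41183 = 1 - 41183 = -41182$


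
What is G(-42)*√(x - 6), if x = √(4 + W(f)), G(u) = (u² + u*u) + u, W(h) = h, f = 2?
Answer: 3486*√(-6 + √6) ≈ 6568.6*I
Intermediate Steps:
G(u) = u + 2*u² (G(u) = (u² + u²) + u = 2*u² + u = u + 2*u²)
x = √6 (x = √(4 + 2) = √6 ≈ 2.4495)
G(-42)*√(x - 6) = (-42*(1 + 2*(-42)))*√(√6 - 6) = (-42*(1 - 84))*√(-6 + √6) = (-42*(-83))*√(-6 + √6) = 3486*√(-6 + √6)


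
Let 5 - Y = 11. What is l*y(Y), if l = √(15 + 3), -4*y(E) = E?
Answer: 9*√2/2 ≈ 6.3640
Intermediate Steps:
Y = -6 (Y = 5 - 1*11 = 5 - 11 = -6)
y(E) = -E/4
l = 3*√2 (l = √18 = 3*√2 ≈ 4.2426)
l*y(Y) = (3*√2)*(-¼*(-6)) = (3*√2)*(3/2) = 9*√2/2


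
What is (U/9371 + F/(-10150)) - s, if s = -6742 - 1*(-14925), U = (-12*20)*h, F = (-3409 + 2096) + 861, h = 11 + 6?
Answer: -389184270129/47557825 ≈ -8183.4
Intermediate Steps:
h = 17
F = -452 (F = -1313 + 861 = -452)
U = -4080 (U = -12*20*17 = -240*17 = -4080)
s = 8183 (s = -6742 + 14925 = 8183)
(U/9371 + F/(-10150)) - s = (-4080/9371 - 452/(-10150)) - 1*8183 = (-4080*1/9371 - 452*(-1/10150)) - 8183 = (-4080/9371 + 226/5075) - 8183 = -18588154/47557825 - 8183 = -389184270129/47557825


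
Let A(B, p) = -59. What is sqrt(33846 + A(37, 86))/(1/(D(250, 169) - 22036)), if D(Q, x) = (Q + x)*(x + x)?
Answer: 119586*sqrt(33787) ≈ 2.1981e+7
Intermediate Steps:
D(Q, x) = 2*x*(Q + x) (D(Q, x) = (Q + x)*(2*x) = 2*x*(Q + x))
sqrt(33846 + A(37, 86))/(1/(D(250, 169) - 22036)) = sqrt(33846 - 59)/(1/(2*169*(250 + 169) - 22036)) = sqrt(33787)/(1/(2*169*419 - 22036)) = sqrt(33787)/(1/(141622 - 22036)) = sqrt(33787)/(1/119586) = sqrt(33787)*119586 = 119586*sqrt(33787)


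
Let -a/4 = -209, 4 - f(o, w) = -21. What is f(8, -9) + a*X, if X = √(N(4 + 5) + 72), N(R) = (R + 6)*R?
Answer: 25 + 2508*√23 ≈ 12053.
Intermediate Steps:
f(o, w) = 25 (f(o, w) = 4 - 1*(-21) = 4 + 21 = 25)
a = 836 (a = -4*(-209) = 836)
N(R) = R*(6 + R) (N(R) = (6 + R)*R = R*(6 + R))
X = 3*√23 (X = √((4 + 5)*(6 + (4 + 5)) + 72) = √(9*(6 + 9) + 72) = √(9*15 + 72) = √(135 + 72) = √207 = 3*√23 ≈ 14.387)
f(8, -9) + a*X = 25 + 836*(3*√23) = 25 + 2508*√23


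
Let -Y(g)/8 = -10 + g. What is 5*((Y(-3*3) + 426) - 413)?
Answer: 825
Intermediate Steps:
Y(g) = 80 - 8*g (Y(g) = -8*(-10 + g) = 80 - 8*g)
5*((Y(-3*3) + 426) - 413) = 5*(((80 - (-24)*3) + 426) - 413) = 5*(((80 - 8*(-9)) + 426) - 413) = 5*(((80 + 72) + 426) - 413) = 5*((152 + 426) - 413) = 5*(578 - 413) = 5*165 = 825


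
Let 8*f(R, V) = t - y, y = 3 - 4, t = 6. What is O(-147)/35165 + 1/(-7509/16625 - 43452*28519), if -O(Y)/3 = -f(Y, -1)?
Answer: 22770429965689/305040314584391880 ≈ 7.4647e-5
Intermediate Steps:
y = -1
f(R, V) = 7/8 (f(R, V) = (6 - 1*(-1))/8 = (6 + 1)/8 = (⅛)*7 = 7/8)
O(Y) = 21/8 (O(Y) = -(-3)*7/8 = -3*(-7/8) = 21/8)
O(-147)/35165 + 1/(-7509/16625 - 43452*28519) = (21/8)/35165 + 1/(-7509/16625 - 43452*28519) = (21/8)*(1/35165) + (1/28519)/(-7509*1/16625 - 43452) = 21/281320 + (1/28519)/(-7509/16625 - 43452) = 21/281320 + (1/28519)/(-722397009/16625) = 21/281320 - 16625/722397009*1/28519 = 21/281320 - 875/1084317910509 = 22770429965689/305040314584391880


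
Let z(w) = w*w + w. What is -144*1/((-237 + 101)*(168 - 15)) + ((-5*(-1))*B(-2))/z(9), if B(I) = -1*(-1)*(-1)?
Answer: -253/5202 ≈ -0.048635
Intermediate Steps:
z(w) = w + w² (z(w) = w² + w = w + w²)
B(I) = -1 (B(I) = 1*(-1) = -1)
-144*1/((-237 + 101)*(168 - 15)) + ((-5*(-1))*B(-2))/z(9) = -144*1/((-237 + 101)*(168 - 15)) + (-5*(-1)*(-1))/((9*(1 + 9))) = -144/(153*(-136)) + (5*(-1))/((9*10)) = -144/(-20808) - 5/90 = -144*(-1/20808) - 5*1/90 = 2/289 - 1/18 = -253/5202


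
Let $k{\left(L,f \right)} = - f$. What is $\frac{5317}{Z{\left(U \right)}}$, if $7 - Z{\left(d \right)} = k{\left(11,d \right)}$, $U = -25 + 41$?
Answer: $\frac{5317}{23} \approx 231.17$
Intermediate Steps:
$U = 16$
$Z{\left(d \right)} = 7 + d$ ($Z{\left(d \right)} = 7 - - d = 7 + d$)
$\frac{5317}{Z{\left(U \right)}} = \frac{5317}{7 + 16} = \frac{5317}{23}$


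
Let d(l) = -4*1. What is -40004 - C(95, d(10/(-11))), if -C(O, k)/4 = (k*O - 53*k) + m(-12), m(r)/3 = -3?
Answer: -40712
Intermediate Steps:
m(r) = -9 (m(r) = 3*(-3) = -9)
d(l) = -4
C(O, k) = 36 + 212*k - 4*O*k (C(O, k) = -4*((k*O - 53*k) - 9) = -4*((O*k - 53*k) - 9) = -4*((-53*k + O*k) - 9) = -4*(-9 - 53*k + O*k) = 36 + 212*k - 4*O*k)
-40004 - C(95, d(10/(-11))) = -40004 - (36 + 212*(-4) - 4*95*(-4)) = -40004 - (36 - 848 + 1520) = -40004 - 1*708 = -40004 - 708 = -40712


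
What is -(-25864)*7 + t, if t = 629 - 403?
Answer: 181274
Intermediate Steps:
t = 226
-(-25864)*7 + t = -(-25864)*7 + 226 = -212*(-854) + 226 = 181048 + 226 = 181274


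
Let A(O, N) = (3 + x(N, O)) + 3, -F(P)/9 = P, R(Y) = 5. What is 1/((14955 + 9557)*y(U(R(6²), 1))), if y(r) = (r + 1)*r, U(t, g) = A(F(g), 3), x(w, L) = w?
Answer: 1/2206080 ≈ 4.5329e-7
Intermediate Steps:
F(P) = -9*P
A(O, N) = 6 + N (A(O, N) = (3 + N) + 3 = 6 + N)
U(t, g) = 9 (U(t, g) = 6 + 3 = 9)
y(r) = r*(1 + r) (y(r) = (1 + r)*r = r*(1 + r))
1/((14955 + 9557)*y(U(R(6²), 1))) = 1/((14955 + 9557)*((9*(1 + 9)))) = 1/(24512*((9*10))) = (1/24512)/90 = (1/24512)*(1/90) = 1/2206080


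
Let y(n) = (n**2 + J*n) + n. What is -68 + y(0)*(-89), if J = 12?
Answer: -68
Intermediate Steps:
y(n) = n**2 + 13*n (y(n) = (n**2 + 12*n) + n = n**2 + 13*n)
-68 + y(0)*(-89) = -68 + (0*(13 + 0))*(-89) = -68 + (0*13)*(-89) = -68 + 0*(-89) = -68 + 0 = -68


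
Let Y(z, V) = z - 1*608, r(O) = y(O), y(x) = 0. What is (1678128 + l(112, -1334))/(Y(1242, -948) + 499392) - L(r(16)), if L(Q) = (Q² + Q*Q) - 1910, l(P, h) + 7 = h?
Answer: 956726447/500026 ≈ 1913.4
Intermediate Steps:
r(O) = 0
Y(z, V) = -608 + z (Y(z, V) = z - 608 = -608 + z)
l(P, h) = -7 + h
L(Q) = -1910 + 2*Q² (L(Q) = (Q² + Q²) - 1910 = 2*Q² - 1910 = -1910 + 2*Q²)
(1678128 + l(112, -1334))/(Y(1242, -948) + 499392) - L(r(16)) = (1678128 + (-7 - 1334))/((-608 + 1242) + 499392) - (-1910 + 2*0²) = (1678128 - 1341)/(634 + 499392) - (-1910 + 2*0) = 1676787/500026 - (-1910 + 0) = 1676787*(1/500026) - 1*(-1910) = 1676787/500026 + 1910 = 956726447/500026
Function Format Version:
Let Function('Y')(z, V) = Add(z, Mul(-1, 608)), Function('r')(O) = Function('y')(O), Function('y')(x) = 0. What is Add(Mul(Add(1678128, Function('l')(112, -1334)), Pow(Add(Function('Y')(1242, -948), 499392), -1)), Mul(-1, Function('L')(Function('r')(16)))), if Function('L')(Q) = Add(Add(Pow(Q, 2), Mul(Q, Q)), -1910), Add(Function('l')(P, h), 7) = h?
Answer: Rational(956726447, 500026) ≈ 1913.4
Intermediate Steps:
Function('r')(O) = 0
Function('Y')(z, V) = Add(-608, z) (Function('Y')(z, V) = Add(z, -608) = Add(-608, z))
Function('l')(P, h) = Add(-7, h)
Function('L')(Q) = Add(-1910, Mul(2, Pow(Q, 2))) (Function('L')(Q) = Add(Add(Pow(Q, 2), Pow(Q, 2)), -1910) = Add(Mul(2, Pow(Q, 2)), -1910) = Add(-1910, Mul(2, Pow(Q, 2))))
Add(Mul(Add(1678128, Function('l')(112, -1334)), Pow(Add(Function('Y')(1242, -948), 499392), -1)), Mul(-1, Function('L')(Function('r')(16)))) = Add(Mul(Add(1678128, Add(-7, -1334)), Pow(Add(Add(-608, 1242), 499392), -1)), Mul(-1, Add(-1910, Mul(2, Pow(0, 2))))) = Add(Mul(Add(1678128, -1341), Pow(Add(634, 499392), -1)), Mul(-1, Add(-1910, Mul(2, 0)))) = Add(Mul(1676787, Pow(500026, -1)), Mul(-1, Add(-1910, 0))) = Add(Mul(1676787, Rational(1, 500026)), Mul(-1, -1910)) = Add(Rational(1676787, 500026), 1910) = Rational(956726447, 500026)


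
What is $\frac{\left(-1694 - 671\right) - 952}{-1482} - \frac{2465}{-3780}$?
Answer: $\frac{539713}{186732} \approx 2.8903$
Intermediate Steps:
$\frac{\left(-1694 - 671\right) - 952}{-1482} - \frac{2465}{-3780} = \left(-2365 - 952\right) \left(- \frac{1}{1482}\right) - - \frac{493}{756} = \left(-3317\right) \left(- \frac{1}{1482}\right) + \frac{493}{756} = \frac{3317}{1482} + \frac{493}{756} = \frac{539713}{186732}$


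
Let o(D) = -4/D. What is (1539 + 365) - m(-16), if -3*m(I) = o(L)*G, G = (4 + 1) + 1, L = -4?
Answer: 1906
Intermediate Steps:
G = 6 (G = 5 + 1 = 6)
m(I) = -2 (m(I) = -(-4/(-4))*6/3 = -(-4*(-1/4))*6/3 = -6/3 = -1/3*6 = -2)
(1539 + 365) - m(-16) = (1539 + 365) - 1*(-2) = 1904 + 2 = 1906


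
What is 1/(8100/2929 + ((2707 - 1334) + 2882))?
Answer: 2929/12470995 ≈ 0.00023486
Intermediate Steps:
1/(8100/2929 + ((2707 - 1334) + 2882)) = 1/(8100*(1/2929) + (1373 + 2882)) = 1/(8100/2929 + 4255) = 1/(12470995/2929) = 2929/12470995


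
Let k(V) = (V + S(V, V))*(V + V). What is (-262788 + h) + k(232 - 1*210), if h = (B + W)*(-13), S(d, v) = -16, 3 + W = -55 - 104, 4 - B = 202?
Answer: -257844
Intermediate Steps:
B = -198 (B = 4 - 1*202 = 4 - 202 = -198)
W = -162 (W = -3 + (-55 - 104) = -3 - 159 = -162)
h = 4680 (h = (-198 - 162)*(-13) = -360*(-13) = 4680)
k(V) = 2*V*(-16 + V) (k(V) = (V - 16)*(V + V) = (-16 + V)*(2*V) = 2*V*(-16 + V))
(-262788 + h) + k(232 - 1*210) = (-262788 + 4680) + 2*(232 - 1*210)*(-16 + (232 - 1*210)) = -258108 + 2*(232 - 210)*(-16 + (232 - 210)) = -258108 + 2*22*(-16 + 22) = -258108 + 2*22*6 = -258108 + 264 = -257844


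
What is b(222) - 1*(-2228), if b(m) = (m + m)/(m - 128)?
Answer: 104938/47 ≈ 2232.7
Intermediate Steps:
b(m) = 2*m/(-128 + m) (b(m) = (2*m)/(-128 + m) = 2*m/(-128 + m))
b(222) - 1*(-2228) = 2*222/(-128 + 222) - 1*(-2228) = 2*222/94 + 2228 = 2*222*(1/94) + 2228 = 222/47 + 2228 = 104938/47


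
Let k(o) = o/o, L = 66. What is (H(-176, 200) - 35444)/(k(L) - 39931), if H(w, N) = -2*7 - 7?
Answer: 7093/7986 ≈ 0.88818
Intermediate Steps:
k(o) = 1
H(w, N) = -21 (H(w, N) = -14 - 7 = -21)
(H(-176, 200) - 35444)/(k(L) - 39931) = (-21 - 35444)/(1 - 39931) = -35465/(-39930) = -35465*(-1/39930) = 7093/7986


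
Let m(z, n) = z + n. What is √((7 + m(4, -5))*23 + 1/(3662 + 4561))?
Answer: 5*√373250193/8223 ≈ 11.747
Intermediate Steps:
m(z, n) = n + z
√((7 + m(4, -5))*23 + 1/(3662 + 4561)) = √((7 + (-5 + 4))*23 + 1/(3662 + 4561)) = √((7 - 1)*23 + 1/8223) = √(6*23 + 1/8223) = √(138 + 1/8223) = √(1134775/8223) = 5*√373250193/8223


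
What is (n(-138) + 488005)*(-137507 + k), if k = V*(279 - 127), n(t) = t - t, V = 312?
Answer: -43960954415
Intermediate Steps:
n(t) = 0
k = 47424 (k = 312*(279 - 127) = 312*152 = 47424)
(n(-138) + 488005)*(-137507 + k) = (0 + 488005)*(-137507 + 47424) = 488005*(-90083) = -43960954415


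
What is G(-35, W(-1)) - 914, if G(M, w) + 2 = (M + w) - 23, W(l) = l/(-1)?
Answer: -973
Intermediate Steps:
W(l) = -l (W(l) = l*(-1) = -l)
G(M, w) = -25 + M + w (G(M, w) = -2 + ((M + w) - 23) = -2 + (-23 + M + w) = -25 + M + w)
G(-35, W(-1)) - 914 = (-25 - 35 - 1*(-1)) - 914 = (-25 - 35 + 1) - 914 = -59 - 914 = -973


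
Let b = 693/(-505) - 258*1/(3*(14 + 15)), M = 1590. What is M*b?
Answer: -20201586/2929 ≈ -6897.1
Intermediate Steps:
b = -63527/14645 (b = 693*(-1/505) - 258/(29*3) = -693/505 - 258/87 = -693/505 - 258*1/87 = -693/505 - 86/29 = -63527/14645 ≈ -4.3378)
M*b = 1590*(-63527/14645) = -20201586/2929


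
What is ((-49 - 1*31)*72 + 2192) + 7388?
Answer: 3820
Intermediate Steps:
((-49 - 1*31)*72 + 2192) + 7388 = ((-49 - 31)*72 + 2192) + 7388 = (-80*72 + 2192) + 7388 = (-5760 + 2192) + 7388 = -3568 + 7388 = 3820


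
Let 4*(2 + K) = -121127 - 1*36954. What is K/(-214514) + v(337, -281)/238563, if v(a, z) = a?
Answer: 38003350979/204700413528 ≈ 0.18565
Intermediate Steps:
K = -158089/4 (K = -2 + (-121127 - 1*36954)/4 = -2 + (-121127 - 36954)/4 = -2 + (1/4)*(-158081) = -2 - 158081/4 = -158089/4 ≈ -39522.)
K/(-214514) + v(337, -281)/238563 = -158089/4/(-214514) + 337/238563 = -158089/4*(-1/214514) + 337*(1/238563) = 158089/858056 + 337/238563 = 38003350979/204700413528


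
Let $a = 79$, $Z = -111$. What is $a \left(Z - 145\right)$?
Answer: $-20224$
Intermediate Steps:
$a \left(Z - 145\right) = 79 \left(-111 - 145\right) = 79 \left(-256\right) = -20224$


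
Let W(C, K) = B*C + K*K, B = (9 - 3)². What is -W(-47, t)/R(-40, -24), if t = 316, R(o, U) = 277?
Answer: -98164/277 ≈ -354.38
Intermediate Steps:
B = 36 (B = 6² = 36)
W(C, K) = K² + 36*C (W(C, K) = 36*C + K*K = 36*C + K² = K² + 36*C)
-W(-47, t)/R(-40, -24) = -(316² + 36*(-47))/277 = -(99856 - 1692)/277 = -98164/277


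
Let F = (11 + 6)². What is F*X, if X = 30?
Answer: 8670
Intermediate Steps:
F = 289 (F = 17² = 289)
F*X = 289*30 = 8670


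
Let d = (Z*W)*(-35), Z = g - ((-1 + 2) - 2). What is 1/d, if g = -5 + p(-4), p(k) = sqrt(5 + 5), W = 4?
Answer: 1/210 + sqrt(10)/840 ≈ 0.0085265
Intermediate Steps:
p(k) = sqrt(10)
g = -5 + sqrt(10) ≈ -1.8377
Z = -4 + sqrt(10) (Z = (-5 + sqrt(10)) - ((-1 + 2) - 2) = (-5 + sqrt(10)) - (1 - 2) = (-5 + sqrt(10)) - 1*(-1) = (-5 + sqrt(10)) + 1 = -4 + sqrt(10) ≈ -0.83772)
d = 560 - 140*sqrt(10) (d = ((-4 + sqrt(10))*4)*(-35) = (-16 + 4*sqrt(10))*(-35) = 560 - 140*sqrt(10) ≈ 117.28)
1/d = 1/(560 - 140*sqrt(10))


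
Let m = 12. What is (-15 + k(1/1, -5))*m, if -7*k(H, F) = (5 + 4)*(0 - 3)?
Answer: -936/7 ≈ -133.71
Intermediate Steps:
k(H, F) = 27/7 (k(H, F) = -(5 + 4)*(0 - 3)/7 = -9*(-3)/7 = -1/7*(-27) = 27/7)
(-15 + k(1/1, -5))*m = (-15 + 27/7)*12 = -78/7*12 = -936/7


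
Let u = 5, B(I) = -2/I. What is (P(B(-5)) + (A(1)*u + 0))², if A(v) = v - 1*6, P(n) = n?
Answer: 15129/25 ≈ 605.16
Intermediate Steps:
A(v) = -6 + v (A(v) = v - 6 = -6 + v)
(P(B(-5)) + (A(1)*u + 0))² = (-2/(-5) + ((-6 + 1)*5 + 0))² = (-2*(-⅕) + (-5*5 + 0))² = (⅖ + (-25 + 0))² = (⅖ - 25)² = (-123/5)² = 15129/25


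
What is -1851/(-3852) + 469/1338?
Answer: 79319/95444 ≈ 0.83105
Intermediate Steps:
-1851/(-3852) + 469/1338 = -1851*(-1/3852) + 469*(1/1338) = 617/1284 + 469/1338 = 79319/95444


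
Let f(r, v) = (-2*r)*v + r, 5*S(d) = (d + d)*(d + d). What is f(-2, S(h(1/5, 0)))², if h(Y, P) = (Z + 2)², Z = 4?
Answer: 429567076/25 ≈ 1.7183e+7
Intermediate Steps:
h(Y, P) = 36 (h(Y, P) = (4 + 2)² = 6² = 36)
S(d) = 4*d²/5 (S(d) = ((d + d)*(d + d))/5 = ((2*d)*(2*d))/5 = (4*d²)/5 = 4*d²/5)
f(r, v) = r - 2*r*v (f(r, v) = -2*r*v + r = r - 2*r*v)
f(-2, S(h(1/5, 0)))² = (-2*(1 - 8*36²/5))² = (-2*(1 - 8*1296/5))² = (-2*(1 - 2*5184/5))² = (-2*(1 - 10368/5))² = (-2*(-10363/5))² = (20726/5)² = 429567076/25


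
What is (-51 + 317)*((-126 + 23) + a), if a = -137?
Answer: -63840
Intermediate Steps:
(-51 + 317)*((-126 + 23) + a) = (-51 + 317)*((-126 + 23) - 137) = 266*(-103 - 137) = 266*(-240) = -63840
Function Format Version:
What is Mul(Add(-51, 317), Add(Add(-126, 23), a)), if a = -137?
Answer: -63840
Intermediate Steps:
Mul(Add(-51, 317), Add(Add(-126, 23), a)) = Mul(Add(-51, 317), Add(Add(-126, 23), -137)) = Mul(266, Add(-103, -137)) = Mul(266, -240) = -63840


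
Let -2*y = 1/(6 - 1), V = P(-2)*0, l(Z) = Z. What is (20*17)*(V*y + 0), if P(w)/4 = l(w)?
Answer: 0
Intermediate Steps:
P(w) = 4*w
V = 0 (V = (4*(-2))*0 = -8*0 = 0)
y = -1/10 (y = -1/(2*(6 - 1)) = -1/2/5 = -1/2*1/5 = -1/10 ≈ -0.10000)
(20*17)*(V*y + 0) = (20*17)*(0*(-1/10) + 0) = 340*(0 + 0) = 340*0 = 0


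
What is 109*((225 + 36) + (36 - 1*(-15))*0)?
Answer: 28449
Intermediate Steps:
109*((225 + 36) + (36 - 1*(-15))*0) = 109*(261 + (36 + 15)*0) = 109*(261 + 51*0) = 109*(261 + 0) = 109*261 = 28449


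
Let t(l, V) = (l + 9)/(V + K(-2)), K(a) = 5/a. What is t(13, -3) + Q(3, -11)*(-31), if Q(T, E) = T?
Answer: -97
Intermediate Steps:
t(l, V) = (9 + l)/(-5/2 + V) (t(l, V) = (l + 9)/(V + 5/(-2)) = (9 + l)/(V + 5*(-½)) = (9 + l)/(V - 5/2) = (9 + l)/(-5/2 + V))
t(13, -3) + Q(3, -11)*(-31) = 2*(9 + 13)/(-5 + 2*(-3)) + 3*(-31) = 2*22/(-5 - 6) - 93 = 2*22/(-11) - 93 = 2*(-1/11)*22 - 93 = -4 - 93 = -97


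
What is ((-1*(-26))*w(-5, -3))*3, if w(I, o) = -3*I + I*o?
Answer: 2340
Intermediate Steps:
((-1*(-26))*w(-5, -3))*3 = ((-1*(-26))*(-5*(-3 - 3)))*3 = (26*(-5*(-6)))*3 = (26*30)*3 = 780*3 = 2340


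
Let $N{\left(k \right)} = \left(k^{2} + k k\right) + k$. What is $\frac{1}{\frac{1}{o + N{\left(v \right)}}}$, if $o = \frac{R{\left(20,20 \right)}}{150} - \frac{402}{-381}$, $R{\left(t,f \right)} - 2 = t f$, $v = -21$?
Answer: $\frac{2745534}{3175} \approx 864.74$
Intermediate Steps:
$N{\left(k \right)} = k + 2 k^{2}$ ($N{\left(k \right)} = \left(k^{2} + k^{2}\right) + k = 2 k^{2} + k = k + 2 k^{2}$)
$R{\left(t,f \right)} = 2 + f t$ ($R{\left(t,f \right)} = 2 + t f = 2 + f t$)
$o = \frac{11859}{3175}$ ($o = \frac{2 + 20 \cdot 20}{150} - \frac{402}{-381} = \left(2 + 400\right) \frac{1}{150} - - \frac{134}{127} = 402 \cdot \frac{1}{150} + \frac{134}{127} = \frac{67}{25} + \frac{134}{127} = \frac{11859}{3175} \approx 3.7351$)
$\frac{1}{\frac{1}{o + N{\left(v \right)}}} = \frac{1}{\frac{1}{\frac{11859}{3175} - 21 \left(1 + 2 \left(-21\right)\right)}} = \frac{1}{\frac{1}{\frac{11859}{3175} - 21 \left(1 - 42\right)}} = \frac{1}{\frac{1}{\frac{11859}{3175} - -861}} = \frac{1}{\frac{1}{\frac{11859}{3175} + 861}} = \frac{1}{\frac{1}{\frac{2745534}{3175}}} = \frac{1}{\frac{3175}{2745534}} = \frac{2745534}{3175}$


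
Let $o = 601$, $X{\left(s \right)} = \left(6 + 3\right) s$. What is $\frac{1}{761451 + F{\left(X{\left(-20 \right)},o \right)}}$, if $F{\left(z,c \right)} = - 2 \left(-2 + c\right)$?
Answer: $\frac{1}{760253} \approx 1.3154 \cdot 10^{-6}$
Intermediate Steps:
$X{\left(s \right)} = 9 s$
$F{\left(z,c \right)} = 4 - 2 c$
$\frac{1}{761451 + F{\left(X{\left(-20 \right)},o \right)}} = \frac{1}{761451 + \left(4 - 1202\right)} = \frac{1}{761451 - 1198} = \frac{1}{760253}$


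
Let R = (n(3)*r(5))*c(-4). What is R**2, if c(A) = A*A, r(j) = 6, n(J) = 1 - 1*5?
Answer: 147456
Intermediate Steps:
n(J) = -4 (n(J) = 1 - 5 = -4)
c(A) = A**2
R = -384 (R = -4*6*(-4)**2 = -24*16 = -384)
R**2 = (-384)**2 = 147456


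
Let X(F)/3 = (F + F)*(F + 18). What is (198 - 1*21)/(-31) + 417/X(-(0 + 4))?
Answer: -24133/3472 ≈ -6.9507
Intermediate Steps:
X(F) = 6*F*(18 + F) (X(F) = 3*((F + F)*(F + 18)) = 3*((2*F)*(18 + F)) = 3*(2*F*(18 + F)) = 6*F*(18 + F))
(198 - 1*21)/(-31) + 417/X(-(0 + 4)) = (198 - 1*21)/(-31) + 417/((6*(-(0 + 4))*(18 - (0 + 4)))) = (198 - 21)*(-1/31) + 417/((6*(-1*4)*(18 - 1*4))) = 177*(-1/31) + 417/((6*(-4)*(18 - 4))) = -177/31 + 417/((6*(-4)*14)) = -177/31 + 417/(-336) = -177/31 + 417*(-1/336) = -177/31 - 139/112 = -24133/3472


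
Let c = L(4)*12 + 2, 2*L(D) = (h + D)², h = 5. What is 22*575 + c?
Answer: 13138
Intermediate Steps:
L(D) = (5 + D)²/2
c = 488 (c = ((5 + 4)²/2)*12 + 2 = ((½)*9²)*12 + 2 = ((½)*81)*12 + 2 = (81/2)*12 + 2 = 486 + 2 = 488)
22*575 + c = 22*575 + 488 = 12650 + 488 = 13138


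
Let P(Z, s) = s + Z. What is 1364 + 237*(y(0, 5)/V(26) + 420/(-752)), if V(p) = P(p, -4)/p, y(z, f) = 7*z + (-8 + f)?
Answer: 809333/2068 ≈ 391.36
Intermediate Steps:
P(Z, s) = Z + s
y(z, f) = -8 + f + 7*z
V(p) = (-4 + p)/p (V(p) = (p - 4)/p = (-4 + p)/p)
1364 + 237*(y(0, 5)/V(26) + 420/(-752)) = 1364 + 237*((-8 + 5 + 7*0)/(((-4 + 26)/26)) + 420/(-752)) = 1364 + 237*((-8 + 5 + 0)/(((1/26)*22)) + 420*(-1/752)) = 1364 + 237*(-3/11/13 - 105/188) = 1364 + 237*(-3*13/11 - 105/188) = 1364 + 237*(-39/11 - 105/188) = 1364 + 237*(-8487/2068) = 1364 - 2011419/2068 = 809333/2068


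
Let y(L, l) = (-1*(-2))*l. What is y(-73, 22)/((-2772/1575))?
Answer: -25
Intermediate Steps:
y(L, l) = 2*l
y(-73, 22)/((-2772/1575)) = (2*22)/((-2772/1575)) = 44/((-2772*1/1575)) = 44/(-44/25) = 44*(-25/44) = -25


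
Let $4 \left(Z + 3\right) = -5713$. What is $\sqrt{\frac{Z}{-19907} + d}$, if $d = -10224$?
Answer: $\frac{i \sqrt{16206506621929}}{39814} \approx 101.11 i$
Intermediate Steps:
$Z = - \frac{5725}{4}$ ($Z = -3 + \frac{1}{4} \left(-5713\right) = -3 - \frac{5713}{4} = - \frac{5725}{4} \approx -1431.3$)
$\sqrt{\frac{Z}{-19907} + d} = \sqrt{- \frac{5725}{4 \left(-19907\right)} - 10224} = \sqrt{\left(- \frac{5725}{4}\right) \left(- \frac{1}{19907}\right) - 10224} = \sqrt{\frac{5725}{79628} - 10224} = \sqrt{- \frac{814110947}{79628}} = \frac{i \sqrt{16206506621929}}{39814}$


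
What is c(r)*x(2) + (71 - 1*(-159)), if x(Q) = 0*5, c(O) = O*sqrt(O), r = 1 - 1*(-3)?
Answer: 230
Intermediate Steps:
r = 4 (r = 1 + 3 = 4)
c(O) = O**(3/2)
x(Q) = 0
c(r)*x(2) + (71 - 1*(-159)) = 4**(3/2)*0 + (71 - 1*(-159)) = 8*0 + (71 + 159) = 0 + 230 = 230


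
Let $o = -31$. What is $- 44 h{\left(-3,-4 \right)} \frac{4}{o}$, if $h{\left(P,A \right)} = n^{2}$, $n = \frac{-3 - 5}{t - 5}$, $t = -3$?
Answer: $\frac{176}{31} \approx 5.6774$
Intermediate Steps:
$n = 1$ ($n = \frac{-3 - 5}{-3 - 5} = - \frac{8}{-8} = \left(-8\right) \left(- \frac{1}{8}\right) = 1$)
$h{\left(P,A \right)} = 1$ ($h{\left(P,A \right)} = 1^{2} = 1$)
$- 44 h{\left(-3,-4 \right)} \frac{4}{o} = \left(-44\right) 1 \frac{4}{-31} = - 44 \cdot 4 \left(- \frac{1}{31}\right) = \left(-44\right) \left(- \frac{4}{31}\right) = \frac{176}{31}$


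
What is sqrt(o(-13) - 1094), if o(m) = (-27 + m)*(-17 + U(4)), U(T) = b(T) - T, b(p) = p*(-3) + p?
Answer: sqrt(66) ≈ 8.1240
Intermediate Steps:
b(p) = -2*p (b(p) = -3*p + p = -2*p)
U(T) = -3*T (U(T) = -2*T - T = -3*T)
o(m) = 783 - 29*m (o(m) = (-27 + m)*(-17 - 3*4) = (-27 + m)*(-17 - 12) = (-27 + m)*(-29) = 783 - 29*m)
sqrt(o(-13) - 1094) = sqrt((783 - 29*(-13)) - 1094) = sqrt((783 + 377) - 1094) = sqrt(1160 - 1094) = sqrt(66)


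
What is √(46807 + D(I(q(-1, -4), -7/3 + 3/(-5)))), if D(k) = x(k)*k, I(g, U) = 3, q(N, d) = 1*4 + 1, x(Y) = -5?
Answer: 2*√11698 ≈ 216.31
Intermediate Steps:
q(N, d) = 5 (q(N, d) = 4 + 1 = 5)
D(k) = -5*k
√(46807 + D(I(q(-1, -4), -7/3 + 3/(-5)))) = √(46807 - 5*3) = √(46807 - 15) = √46792 = 2*√11698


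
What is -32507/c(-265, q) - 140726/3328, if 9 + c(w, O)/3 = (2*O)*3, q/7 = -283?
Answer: -188985539/4567680 ≈ -41.375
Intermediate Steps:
q = -1981 (q = 7*(-283) = -1981)
c(w, O) = -27 + 18*O (c(w, O) = -27 + 3*((2*O)*3) = -27 + 3*(6*O) = -27 + 18*O)
-32507/c(-265, q) - 140726/3328 = -32507/(-27 + 18*(-1981)) - 140726/3328 = -32507/(-27 - 35658) - 140726*1/3328 = -32507/(-35685) - 70363/1664 = -32507*(-1/35685) - 70363/1664 = 32507/35685 - 70363/1664 = -188985539/4567680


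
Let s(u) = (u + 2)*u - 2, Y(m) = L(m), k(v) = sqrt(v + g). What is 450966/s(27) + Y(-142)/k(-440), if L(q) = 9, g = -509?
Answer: 450966/781 - 9*I*sqrt(949)/949 ≈ 577.42 - 0.29215*I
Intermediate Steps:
k(v) = sqrt(-509 + v) (k(v) = sqrt(v - 509) = sqrt(-509 + v))
Y(m) = 9
s(u) = -2 + u*(2 + u) (s(u) = (2 + u)*u - 2 = u*(2 + u) - 2 = -2 + u*(2 + u))
450966/s(27) + Y(-142)/k(-440) = 450966/(-2 + 27**2 + 2*27) + 9/(sqrt(-509 - 440)) = 450966/(-2 + 729 + 54) + 9/(sqrt(-949)) = 450966/781 + 9/((I*sqrt(949))) = 450966*(1/781) + 9*(-I*sqrt(949)/949) = 450966/781 - 9*I*sqrt(949)/949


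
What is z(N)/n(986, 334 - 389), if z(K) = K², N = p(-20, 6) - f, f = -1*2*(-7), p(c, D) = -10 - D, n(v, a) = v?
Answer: 450/493 ≈ 0.91278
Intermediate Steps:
f = 14 (f = -2*(-7) = 14)
N = -30 (N = (-10 - 1*6) - 1*14 = (-10 - 6) - 14 = -16 - 14 = -30)
z(N)/n(986, 334 - 389) = (-30)²/986 = 900*(1/986) = 450/493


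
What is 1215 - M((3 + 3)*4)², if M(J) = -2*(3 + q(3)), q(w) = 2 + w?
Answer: 959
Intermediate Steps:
M(J) = -16 (M(J) = -2*(3 + (2 + 3)) = -2*(3 + 5) = -2*8 = -16)
1215 - M((3 + 3)*4)² = 1215 - 1*(-16)² = 1215 - 1*256 = 1215 - 256 = 959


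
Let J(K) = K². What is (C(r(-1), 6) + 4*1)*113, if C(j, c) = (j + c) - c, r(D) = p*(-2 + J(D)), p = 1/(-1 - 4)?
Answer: 2373/5 ≈ 474.60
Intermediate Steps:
p = -⅕ (p = 1/(-5) = -⅕ ≈ -0.20000)
r(D) = ⅖ - D²/5 (r(D) = -(-2 + D²)/5 = ⅖ - D²/5)
C(j, c) = j (C(j, c) = (c + j) - c = j)
(C(r(-1), 6) + 4*1)*113 = ((⅖ - ⅕*(-1)²) + 4*1)*113 = ((⅖ - ⅕*1) + 4)*113 = ((⅖ - ⅕) + 4)*113 = (⅕ + 4)*113 = (21/5)*113 = 2373/5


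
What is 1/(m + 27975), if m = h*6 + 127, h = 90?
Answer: 1/28642 ≈ 3.4914e-5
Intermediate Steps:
m = 667 (m = 90*6 + 127 = 540 + 127 = 667)
1/(m + 27975) = 1/(667 + 27975) = 1/28642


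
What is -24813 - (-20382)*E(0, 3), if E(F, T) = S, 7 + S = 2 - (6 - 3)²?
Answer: -310161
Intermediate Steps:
S = -14 (S = -7 + (2 - (6 - 3)²) = -7 + (2 - 1*3²) = -7 + (2 - 1*9) = -7 + (2 - 9) = -7 - 7 = -14)
E(F, T) = -14
-24813 - (-20382)*E(0, 3) = -24813 - (-20382)*(-14) = -24813 - 1*285348 = -24813 - 285348 = -310161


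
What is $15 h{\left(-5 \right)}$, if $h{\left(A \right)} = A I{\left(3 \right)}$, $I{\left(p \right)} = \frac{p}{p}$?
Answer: $-75$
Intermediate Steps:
$I{\left(p \right)} = 1$
$h{\left(A \right)} = A$ ($h{\left(A \right)} = A 1 = A$)
$15 h{\left(-5 \right)} = 15 \left(-5\right) = -75$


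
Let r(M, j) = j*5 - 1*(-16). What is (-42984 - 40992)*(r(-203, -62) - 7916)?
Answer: 689442960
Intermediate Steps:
r(M, j) = 16 + 5*j (r(M, j) = 5*j + 16 = 16 + 5*j)
(-42984 - 40992)*(r(-203, -62) - 7916) = (-42984 - 40992)*((16 + 5*(-62)) - 7916) = -83976*((16 - 310) - 7916) = -83976*(-294 - 7916) = -83976*(-8210) = 689442960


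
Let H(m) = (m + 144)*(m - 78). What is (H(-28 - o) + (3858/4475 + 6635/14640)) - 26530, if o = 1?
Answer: -508830003451/13102800 ≈ -38834.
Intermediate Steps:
H(m) = (-78 + m)*(144 + m) (H(m) = (144 + m)*(-78 + m) = (-78 + m)*(144 + m))
(H(-28 - o) + (3858/4475 + 6635/14640)) - 26530 = ((-11232 + (-28 - 1*1)² + 66*(-28 - 1*1)) + (3858/4475 + 6635/14640)) - 26530 = ((-11232 + (-28 - 1)² + 66*(-28 - 1)) + (3858*(1/4475) + 6635*(1/14640))) - 26530 = ((-11232 + (-29)² + 66*(-29)) + (3858/4475 + 1327/2928)) - 26530 = ((-11232 + 841 - 1914) + 17234549/13102800) - 26530 = (-12305 + 17234549/13102800) - 26530 = -161212719451/13102800 - 26530 = -508830003451/13102800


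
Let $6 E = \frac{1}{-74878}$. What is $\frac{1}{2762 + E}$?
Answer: $\frac{449268}{1240878215} \approx 0.00036206$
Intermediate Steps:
$E = - \frac{1}{449268}$ ($E = \frac{1}{6 \left(-74878\right)} = \frac{1}{6} \left(- \frac{1}{74878}\right) = - \frac{1}{449268} \approx -2.2258 \cdot 10^{-6}$)
$\frac{1}{2762 + E} = \frac{1}{2762 - \frac{1}{449268}} = \frac{1}{\frac{1240878215}{449268}} = \frac{449268}{1240878215}$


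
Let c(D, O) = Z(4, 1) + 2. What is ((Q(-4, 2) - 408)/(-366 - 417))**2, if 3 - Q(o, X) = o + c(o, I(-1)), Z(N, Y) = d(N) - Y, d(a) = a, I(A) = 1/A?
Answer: 196/729 ≈ 0.26886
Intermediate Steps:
Z(N, Y) = N - Y
c(D, O) = 5 (c(D, O) = (4 - 1*1) + 2 = (4 - 1) + 2 = 3 + 2 = 5)
Q(o, X) = -2 - o (Q(o, X) = 3 - (o + 5) = 3 - (5 + o) = 3 + (-5 - o) = -2 - o)
((Q(-4, 2) - 408)/(-366 - 417))**2 = (((-2 - 1*(-4)) - 408)/(-366 - 417))**2 = (((-2 + 4) - 408)/(-783))**2 = ((2 - 408)*(-1/783))**2 = (-406*(-1/783))**2 = (14/27)**2 = 196/729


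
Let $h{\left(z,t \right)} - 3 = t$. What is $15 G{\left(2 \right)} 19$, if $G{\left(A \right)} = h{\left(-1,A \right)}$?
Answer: $1425$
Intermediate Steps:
$h{\left(z,t \right)} = 3 + t$
$G{\left(A \right)} = 3 + A$
$15 G{\left(2 \right)} 19 = 15 \left(3 + 2\right) 19 = 15 \cdot 5 \cdot 19 = 75 \cdot 19 = 1425$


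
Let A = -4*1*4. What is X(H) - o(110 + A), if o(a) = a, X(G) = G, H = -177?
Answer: -271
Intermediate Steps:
A = -16 (A = -4*4 = -16)
X(H) - o(110 + A) = -177 - (110 - 16) = -177 - 1*94 = -177 - 94 = -271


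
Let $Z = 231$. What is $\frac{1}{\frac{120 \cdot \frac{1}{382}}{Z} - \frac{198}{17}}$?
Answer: $- \frac{250019}{2911646} \approx -0.085869$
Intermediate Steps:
$\frac{1}{\frac{120 \cdot \frac{1}{382}}{Z} - \frac{198}{17}} = \frac{1}{\frac{120 \cdot \frac{1}{382}}{231} - \frac{198}{17}} = \frac{1}{120 \cdot \frac{1}{382} \cdot \frac{1}{231} - \frac{198}{17}} = \frac{1}{\frac{60}{191} \cdot \frac{1}{231} - \frac{198}{17}} = \frac{1}{\frac{20}{14707} - \frac{198}{17}} = \frac{1}{- \frac{2911646}{250019}} = - \frac{250019}{2911646}$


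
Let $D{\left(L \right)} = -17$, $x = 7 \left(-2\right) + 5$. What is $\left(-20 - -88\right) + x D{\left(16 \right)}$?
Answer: $221$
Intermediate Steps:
$x = -9$ ($x = -14 + 5 = -9$)
$\left(-20 - -88\right) + x D{\left(16 \right)} = \left(-20 - -88\right) - -153 = \left(-20 + 88\right) + 153 = 68 + 153 = 221$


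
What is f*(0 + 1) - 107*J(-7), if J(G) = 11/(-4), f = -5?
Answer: 1157/4 ≈ 289.25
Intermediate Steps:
J(G) = -11/4 (J(G) = 11*(-¼) = -11/4)
f*(0 + 1) - 107*J(-7) = -5*(0 + 1) - 107*(-11/4) = -5*1 + 1177/4 = -5 + 1177/4 = 1157/4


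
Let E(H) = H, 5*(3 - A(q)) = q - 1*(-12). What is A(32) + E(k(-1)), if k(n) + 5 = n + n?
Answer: -64/5 ≈ -12.800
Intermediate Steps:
A(q) = 3/5 - q/5 (A(q) = 3 - (q - 1*(-12))/5 = 3 - (q + 12)/5 = 3 - (12 + q)/5 = 3 + (-12/5 - q/5) = 3/5 - q/5)
k(n) = -5 + 2*n (k(n) = -5 + (n + n) = -5 + 2*n)
A(32) + E(k(-1)) = (3/5 - 1/5*32) + (-5 + 2*(-1)) = (3/5 - 32/5) + (-5 - 2) = -29/5 - 7 = -64/5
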